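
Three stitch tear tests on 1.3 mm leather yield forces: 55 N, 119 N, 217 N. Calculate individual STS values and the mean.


STS1 = 55 / 1.3 = 42.3 N/mm
STS2 = 119 / 1.3 = 91.5 N/mm
STS3 = 217 / 1.3 = 166.9 N/mm
Mean = (42.3 + 91.5 + 166.9) / 3 = 100.2 N/mm


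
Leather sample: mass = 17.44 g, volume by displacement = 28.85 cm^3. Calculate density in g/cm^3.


Density = mass / volume
Density = 17.44 / 28.85 = 0.605 g/cm^3


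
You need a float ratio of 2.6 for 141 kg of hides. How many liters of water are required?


Water = hide weight x target ratio
Water = 141 x 2.6 = 366.6 L


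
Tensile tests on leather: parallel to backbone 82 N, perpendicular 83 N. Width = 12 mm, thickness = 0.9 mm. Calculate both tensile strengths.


Area = 12 x 0.9 = 10.8 mm^2
TS (parallel) = 82 / 10.8 = 7.59 N/mm^2
TS (perpendicular) = 83 / 10.8 = 7.69 N/mm^2


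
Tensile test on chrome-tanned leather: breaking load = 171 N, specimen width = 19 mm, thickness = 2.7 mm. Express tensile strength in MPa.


3.33 MPa


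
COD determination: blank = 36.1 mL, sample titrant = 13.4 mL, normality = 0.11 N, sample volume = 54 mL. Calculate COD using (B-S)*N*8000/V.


369.9 mg/L


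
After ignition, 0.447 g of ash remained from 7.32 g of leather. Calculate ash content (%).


6.11%


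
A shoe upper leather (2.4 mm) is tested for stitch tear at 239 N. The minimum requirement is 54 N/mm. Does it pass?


STS = 239 / 2.4 = 99.6 N/mm
Minimum required: 54 N/mm
Passes: Yes


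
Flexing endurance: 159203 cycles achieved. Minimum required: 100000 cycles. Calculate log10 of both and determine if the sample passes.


log10(159203) = 5.20
log10(100000) = 5.00
Passes: Yes


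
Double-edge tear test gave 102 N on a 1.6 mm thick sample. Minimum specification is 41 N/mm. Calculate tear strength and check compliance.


Tear strength = 63.8 N/mm
Compliant: Yes

Tear strength = 102 / 1.6 = 63.8 N/mm
Required minimum = 41 N/mm
Compliant: Yes


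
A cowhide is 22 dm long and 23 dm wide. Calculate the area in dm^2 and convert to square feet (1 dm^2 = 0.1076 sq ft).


Area = 22 x 23 = 506 dm^2
Conversion: 506 x 0.1076 = 54.45 sq ft


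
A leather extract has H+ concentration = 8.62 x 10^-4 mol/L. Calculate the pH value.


pH = -log10[H+]
pH = -log10(8.62 x 10^-4) = 3.06


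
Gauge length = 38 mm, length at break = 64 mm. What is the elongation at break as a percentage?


Extension = 64 - 38 = 26 mm
Elongation = 26 / 38 x 100 = 68.4%


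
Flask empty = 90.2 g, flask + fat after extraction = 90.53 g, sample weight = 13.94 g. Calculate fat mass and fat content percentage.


Fat mass = 90.53 - 90.2 = 0.33 g
Fat% = 0.33 / 13.94 x 100 = 2.4%


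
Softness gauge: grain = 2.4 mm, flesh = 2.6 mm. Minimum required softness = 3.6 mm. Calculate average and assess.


Average softness = 2.50 mm
Meets requirement: No


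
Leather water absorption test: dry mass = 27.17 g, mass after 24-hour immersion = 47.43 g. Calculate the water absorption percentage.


Water absorbed = 47.43 - 27.17 = 20.26 g
WA% = 20.26 / 27.17 x 100 = 74.6%


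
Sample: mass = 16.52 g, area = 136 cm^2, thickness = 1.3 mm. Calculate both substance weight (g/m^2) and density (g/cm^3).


SW = 16.52 / 136 x 10000 = 1214.7 g/m^2
Volume = 136 x 1.3 / 10 = 17.68 cm^3
Density = 16.52 / 17.68 = 0.934 g/cm^3


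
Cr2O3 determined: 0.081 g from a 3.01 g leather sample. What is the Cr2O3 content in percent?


Cr2O3% = 0.081 / 3.01 x 100
Cr2O3% = 2.69%


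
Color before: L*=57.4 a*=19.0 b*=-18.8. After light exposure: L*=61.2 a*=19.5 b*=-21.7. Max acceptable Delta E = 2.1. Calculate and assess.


Delta E = 4.81
Passes: No

dL = 3.8, da = 0.5, db = -2.9
dE = sqrt((3.8)^2 + (0.5)^2 + (-2.9)^2) = 4.81
Max = 2.1
Passes: No


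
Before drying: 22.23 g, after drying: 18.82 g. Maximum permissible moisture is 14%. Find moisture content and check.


Moisture content = 15.3%
Acceptable: No

MC = (22.23 - 18.82) / 22.23 x 100 = 15.3%
Maximum: 14%
Acceptable: No


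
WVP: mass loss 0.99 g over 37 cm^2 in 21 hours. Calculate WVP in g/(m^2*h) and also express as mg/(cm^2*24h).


WVP = 12.74 g/(m^2*h)
Daily rate = 30.58 mg/(cm^2*24h)

WVP = 0.99 / (37 x 21) x 10000 = 12.74 g/(m^2*h)
Mass loss in mg = 0.99 x 1000 = 990 mg
Per cm^2 per 24h in mg: 990 x 24 / (37 x 21) = 23760 / 777 = 30.58 mg/(cm^2*24h)


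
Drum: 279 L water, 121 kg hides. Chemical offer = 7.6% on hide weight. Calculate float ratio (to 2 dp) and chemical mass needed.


Float ratio = 2.31
Chemical needed = 9.196 kg


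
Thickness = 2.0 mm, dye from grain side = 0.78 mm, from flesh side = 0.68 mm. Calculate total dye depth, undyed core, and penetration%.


Total dyed = 1.46 mm
Undyed core = 0.54 mm
Penetration = 73.0%

Total dyed = 0.78 + 0.68 = 1.46 mm
Undyed core = 2.0 - 1.46 = 0.54 mm
Penetration = 1.46 / 2.0 x 100 = 73.0%


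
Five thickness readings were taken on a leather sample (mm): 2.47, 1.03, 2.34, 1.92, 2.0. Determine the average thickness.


1.95 mm


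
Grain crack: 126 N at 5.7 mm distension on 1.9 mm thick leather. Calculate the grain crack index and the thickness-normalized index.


Crack index = 126 / 5.7 = 22.1 N/mm
Normalized = 22.1 / 1.9 = 11.6 N/mm per mm


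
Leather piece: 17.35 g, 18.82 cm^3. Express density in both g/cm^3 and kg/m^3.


0.922 g/cm^3
922 kg/m^3


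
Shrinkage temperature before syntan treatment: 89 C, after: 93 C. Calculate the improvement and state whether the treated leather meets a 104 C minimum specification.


Improvement = 4 C
Meets 104 C spec: No

Improvement = 93 - 89 = 4 C
Spec check: 93 C >= 104 C? No


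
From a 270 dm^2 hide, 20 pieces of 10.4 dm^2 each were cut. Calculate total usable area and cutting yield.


Total usable = 20 x 10.4 = 208.0 dm^2
Yield = 208.0 / 270 x 100 = 77.0%


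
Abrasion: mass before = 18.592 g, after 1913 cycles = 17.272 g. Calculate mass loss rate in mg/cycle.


Mass loss = 18.592 - 17.272 = 1.320 g
Rate = 1.320 / 1913 x 1000 = 0.690 mg/cycle


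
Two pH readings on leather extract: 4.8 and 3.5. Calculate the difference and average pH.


Difference = 1.3
Average pH = 4.15

Difference = |4.8 - 3.5| = 1.3
Average = (4.8 + 3.5) / 2 = 4.15


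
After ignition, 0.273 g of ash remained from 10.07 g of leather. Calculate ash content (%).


2.71%


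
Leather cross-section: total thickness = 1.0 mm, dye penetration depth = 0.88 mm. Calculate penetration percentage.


88.0%


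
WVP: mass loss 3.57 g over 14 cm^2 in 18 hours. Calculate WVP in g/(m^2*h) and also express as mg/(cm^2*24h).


WVP = 141.67 g/(m^2*h)
Daily rate = 340.00 mg/(cm^2*24h)


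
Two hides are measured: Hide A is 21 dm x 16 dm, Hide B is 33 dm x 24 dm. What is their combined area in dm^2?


1128 dm^2


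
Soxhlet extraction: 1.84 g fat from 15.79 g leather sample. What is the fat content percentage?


11.7%

Fat content = 1.84 / 15.79 x 100
Fat = 11.7%


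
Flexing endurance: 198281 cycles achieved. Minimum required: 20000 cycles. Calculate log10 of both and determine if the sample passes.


log10(198281) = 5.30
log10(20000) = 4.30
Passes: Yes


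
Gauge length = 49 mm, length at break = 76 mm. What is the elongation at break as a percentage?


Extension = 76 - 49 = 27 mm
Elongation = 27 / 49 x 100 = 55.1%


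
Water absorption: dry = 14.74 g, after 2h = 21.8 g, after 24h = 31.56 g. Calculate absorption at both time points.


2h absorption = 47.9%
24h absorption = 114.1%

WA (2h) = (21.8 - 14.74) / 14.74 x 100 = 47.9%
WA (24h) = (31.56 - 14.74) / 14.74 x 100 = 114.1%


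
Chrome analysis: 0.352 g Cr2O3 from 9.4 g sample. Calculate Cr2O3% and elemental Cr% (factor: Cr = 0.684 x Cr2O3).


Cr2O3% = 0.352 / 9.4 x 100 = 3.74%
Cr% = 3.74 x 0.684 = 2.56%


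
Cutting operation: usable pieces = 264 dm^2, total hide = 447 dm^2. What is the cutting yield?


Yield = usable / total x 100
Yield = 264 / 447 x 100 = 59.1%


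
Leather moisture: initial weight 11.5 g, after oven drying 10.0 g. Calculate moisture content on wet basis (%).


13.0%


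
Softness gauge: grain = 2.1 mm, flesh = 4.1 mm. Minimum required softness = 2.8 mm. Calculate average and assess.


Average softness = 3.10 mm
Meets requirement: Yes


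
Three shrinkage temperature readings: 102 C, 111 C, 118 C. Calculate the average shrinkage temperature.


110.3 C


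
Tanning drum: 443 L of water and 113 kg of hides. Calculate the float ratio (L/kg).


3.9

Float ratio = water / hide weight
Ratio = 443 / 113 = 3.9


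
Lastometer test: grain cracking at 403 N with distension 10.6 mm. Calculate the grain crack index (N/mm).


38.0 N/mm

Grain crack index = force / distension
Index = 403 / 10.6 = 38.0 N/mm


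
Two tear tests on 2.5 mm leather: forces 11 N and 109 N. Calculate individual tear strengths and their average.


Tear 1 = 4.4 N/mm
Tear 2 = 43.6 N/mm
Average = 24.0 N/mm


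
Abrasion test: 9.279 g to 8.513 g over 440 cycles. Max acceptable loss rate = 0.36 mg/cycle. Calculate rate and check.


Rate = 1.741 mg/cycle
Passes: No

Loss = 9.279 - 8.513 = 0.766 g
Rate = 0.766 g / 440 cycles x 1000 = 1.741 mg/cycle
Max = 0.36 mg/cycle
Passes: No


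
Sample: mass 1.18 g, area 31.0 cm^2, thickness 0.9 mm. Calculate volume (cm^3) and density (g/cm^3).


Volume = 2.790 cm^3
Density = 0.423 g/cm^3


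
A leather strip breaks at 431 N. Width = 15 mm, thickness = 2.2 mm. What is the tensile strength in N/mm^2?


Cross-sectional area = 15 x 2.2 = 33.0 mm^2
Tensile strength = 431 / 33.0 = 13.06 N/mm^2


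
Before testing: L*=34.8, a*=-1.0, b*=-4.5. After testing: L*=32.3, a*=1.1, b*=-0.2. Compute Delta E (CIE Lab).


dL = 32.3 - 34.8 = -2.5
da = 1.1 - (-1.0) = 2.1
db = -0.2 - (-4.5) = 4.3
dE = sqrt((-2.5)^2 + (2.1)^2 + (4.3)^2) = 5.40


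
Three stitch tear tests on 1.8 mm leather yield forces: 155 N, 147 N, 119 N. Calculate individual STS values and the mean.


STS1 = 86.1 N/mm
STS2 = 81.7 N/mm
STS3 = 66.1 N/mm
Mean = 78.0 N/mm

STS1 = 155 / 1.8 = 86.1 N/mm
STS2 = 147 / 1.8 = 81.7 N/mm
STS3 = 119 / 1.8 = 66.1 N/mm
Mean = (86.1 + 81.7 + 66.1) / 3 = 78.0 N/mm


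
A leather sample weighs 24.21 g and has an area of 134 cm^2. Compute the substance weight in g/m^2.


Substance weight = mass / area x 10000
SW = 24.21 / 134 x 10000
SW = 1806.7 g/m^2


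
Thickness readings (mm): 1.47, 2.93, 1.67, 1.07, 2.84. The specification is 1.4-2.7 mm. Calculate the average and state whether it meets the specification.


Average = 2.00 mm
Within specification: Yes

Sum = 9.98
Average = 9.98 / 5 = 2.00 mm
Specification range: 1.4 to 2.7 mm
Within spec: Yes


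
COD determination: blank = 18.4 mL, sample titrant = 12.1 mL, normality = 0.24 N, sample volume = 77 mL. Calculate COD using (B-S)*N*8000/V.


COD = (18.4 - 12.1) x 0.24 x 8000 / 77
COD = 6.3 x 0.24 x 8000 / 77
COD = 157.1 mg/L


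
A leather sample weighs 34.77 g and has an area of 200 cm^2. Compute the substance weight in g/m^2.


Substance weight = mass / area x 10000
SW = 34.77 / 200 x 10000
SW = 1738.5 g/m^2


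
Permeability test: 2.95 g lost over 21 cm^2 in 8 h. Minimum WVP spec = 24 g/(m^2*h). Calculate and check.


WVP = 2.95 / (21 x 8) x 10000 = 175.60 g/(m^2*h)
Minimum: 24 g/(m^2*h)
Meets spec: Yes


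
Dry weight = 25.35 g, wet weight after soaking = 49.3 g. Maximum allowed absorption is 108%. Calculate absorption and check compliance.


Absorption = 94.5%
Compliant: Yes

WA = (49.3 - 25.35) / 25.35 x 100 = 94.5%
Maximum allowed: 108%
Compliant: Yes


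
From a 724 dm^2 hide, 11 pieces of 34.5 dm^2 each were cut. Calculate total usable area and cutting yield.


Total usable = 11 x 34.5 = 379.5 dm^2
Yield = 379.5 / 724 x 100 = 52.4%


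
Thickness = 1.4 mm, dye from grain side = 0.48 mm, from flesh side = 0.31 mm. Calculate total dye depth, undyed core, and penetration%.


Total dyed = 0.79 mm
Undyed core = 0.61 mm
Penetration = 56.4%


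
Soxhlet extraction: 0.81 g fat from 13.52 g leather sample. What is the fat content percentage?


6.0%


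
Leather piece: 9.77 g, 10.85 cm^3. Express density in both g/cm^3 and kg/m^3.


Density = 9.77 / 10.85 = 0.900 g/cm^3
Convert: 0.900 x 1000 = 900 kg/m^3


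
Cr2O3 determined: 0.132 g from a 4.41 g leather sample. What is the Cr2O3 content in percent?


2.99%


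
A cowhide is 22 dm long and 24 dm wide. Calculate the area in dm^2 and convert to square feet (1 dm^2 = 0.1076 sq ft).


528 dm^2
56.81 sq ft

Area = 22 x 24 = 528 dm^2
Conversion: 528 x 0.1076 = 56.81 sq ft


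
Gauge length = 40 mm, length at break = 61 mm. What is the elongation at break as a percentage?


52.5%

Extension = 61 - 40 = 21 mm
Elongation = 21 / 40 x 100 = 52.5%


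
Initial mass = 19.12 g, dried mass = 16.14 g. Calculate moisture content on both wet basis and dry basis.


Wet basis = 15.6%
Dry basis = 18.5%

Moisture lost = 19.12 - 16.14 = 2.98 g
Wet basis MC = 2.98 / 19.12 x 100 = 15.6%
Dry basis MC = 2.98 / 16.14 x 100 = 18.5%


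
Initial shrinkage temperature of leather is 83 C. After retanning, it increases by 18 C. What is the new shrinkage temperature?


101 C

New Ts = 83 + 18 = 101 C


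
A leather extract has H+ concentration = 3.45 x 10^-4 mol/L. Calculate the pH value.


pH = 3.46

pH = -log10[H+]
pH = -log10(3.45 x 10^-4) = 3.46


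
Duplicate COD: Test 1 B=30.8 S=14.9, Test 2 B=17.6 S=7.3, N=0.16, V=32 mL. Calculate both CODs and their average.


COD1 = 636.0 mg/L
COD2 = 412.0 mg/L
Average = 524.0 mg/L


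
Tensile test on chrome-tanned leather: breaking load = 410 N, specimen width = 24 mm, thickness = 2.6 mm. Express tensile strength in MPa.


6.57 MPa

Cross-section = 24 x 2.6 = 62.4 mm^2
TS = 410 / 62.4 = 6.57 MPa
(1 N/mm^2 = 1 MPa)


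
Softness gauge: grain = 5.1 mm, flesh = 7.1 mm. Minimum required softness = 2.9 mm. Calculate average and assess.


Average = (5.1 + 7.1) / 2 = 6.10 mm
Minimum = 2.9 mm
Meets requirement: Yes


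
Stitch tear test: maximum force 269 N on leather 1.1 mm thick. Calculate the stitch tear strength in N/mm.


244.5 N/mm

Stitch tear strength = force / thickness
STS = 269 / 1.1 = 244.5 N/mm


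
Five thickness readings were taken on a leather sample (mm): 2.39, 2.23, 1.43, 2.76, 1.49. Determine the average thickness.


2.06 mm

Sum = 2.39 + 2.23 + 1.43 + 2.76 + 1.49 = 10.30
Average = 10.30 / 5 = 2.06 mm


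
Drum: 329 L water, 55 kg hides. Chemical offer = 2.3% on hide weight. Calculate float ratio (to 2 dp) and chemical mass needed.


Float ratio = 329 / 55 = 5.98
Chemical = 55 x 2.3 / 100 = 1.265 kg


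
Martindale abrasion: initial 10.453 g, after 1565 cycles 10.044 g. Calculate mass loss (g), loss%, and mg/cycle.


Mass loss = 0.409 g
Loss = 3.91%
Rate = 0.261 mg/cycle

Loss = 10.453 - 10.044 = 0.409 g
Loss% = 0.409 / 10.453 x 100 = 3.91%
Rate = 0.409 / 1565 x 1000 = 0.261 mg/cycle


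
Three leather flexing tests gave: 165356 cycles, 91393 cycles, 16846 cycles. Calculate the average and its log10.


Average = 91198 cycles
log10 = 4.96


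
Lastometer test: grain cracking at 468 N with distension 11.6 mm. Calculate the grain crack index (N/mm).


Grain crack index = force / distension
Index = 468 / 11.6 = 40.3 N/mm


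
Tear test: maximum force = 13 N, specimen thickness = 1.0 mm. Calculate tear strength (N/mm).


13.0 N/mm

Tear strength = force / thickness
Tear = 13 / 1.0 = 13.0 N/mm


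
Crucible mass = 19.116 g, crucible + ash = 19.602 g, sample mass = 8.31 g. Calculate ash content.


Ash mass = 0.486 g
Ash content = 5.85%


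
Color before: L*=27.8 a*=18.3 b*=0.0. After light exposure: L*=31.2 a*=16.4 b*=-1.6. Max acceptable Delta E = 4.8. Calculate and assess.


Delta E = 4.21
Passes: Yes


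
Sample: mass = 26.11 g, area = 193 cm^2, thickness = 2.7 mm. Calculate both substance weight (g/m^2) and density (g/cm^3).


Substance weight = 1352.8 g/m^2
Density = 0.501 g/cm^3

SW = 26.11 / 193 x 10000 = 1352.8 g/m^2
Volume = 193 x 2.7 / 10 = 52.11 cm^3
Density = 26.11 / 52.11 = 0.501 g/cm^3


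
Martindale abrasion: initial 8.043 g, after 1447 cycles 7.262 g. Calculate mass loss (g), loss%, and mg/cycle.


Loss = 8.043 - 7.262 = 0.781 g
Loss% = 0.781 / 8.043 x 100 = 9.71%
Rate = 0.781 / 1447 x 1000 = 0.540 mg/cycle


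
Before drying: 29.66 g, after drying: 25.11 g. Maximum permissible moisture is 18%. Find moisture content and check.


Moisture content = 15.3%
Acceptable: Yes

MC = (29.66 - 25.11) / 29.66 x 100 = 15.3%
Maximum: 18%
Acceptable: Yes


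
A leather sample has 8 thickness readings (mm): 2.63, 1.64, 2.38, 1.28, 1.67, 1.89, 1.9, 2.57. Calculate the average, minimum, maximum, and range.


Sum = 15.96
Average = 15.96 / 8 = 2.00 mm
Minimum = 1.28 mm
Maximum = 2.63 mm
Range = 2.63 - 1.28 = 1.35 mm


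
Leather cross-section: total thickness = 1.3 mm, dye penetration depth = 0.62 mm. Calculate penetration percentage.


Penetration% = 0.62 / 1.3 x 100
Penetration = 47.7%


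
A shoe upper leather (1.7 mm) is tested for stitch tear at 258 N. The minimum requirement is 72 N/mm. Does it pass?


STS = 151.8 N/mm
Passes: Yes

STS = 258 / 1.7 = 151.8 N/mm
Minimum required: 72 N/mm
Passes: Yes


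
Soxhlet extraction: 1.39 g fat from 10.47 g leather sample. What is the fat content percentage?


Fat content = 1.39 / 10.47 x 100
Fat = 13.3%


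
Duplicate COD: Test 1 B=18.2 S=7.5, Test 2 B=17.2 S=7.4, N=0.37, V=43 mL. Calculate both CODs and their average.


COD1 = 736.6 mg/L
COD2 = 674.6 mg/L
Average = 705.6 mg/L


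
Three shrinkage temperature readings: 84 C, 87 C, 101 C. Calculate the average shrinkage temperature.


Average = (84 + 87 + 101) / 3
Average = 272 / 3 = 90.7 C


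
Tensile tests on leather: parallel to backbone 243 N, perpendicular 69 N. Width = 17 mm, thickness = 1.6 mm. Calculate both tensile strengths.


Parallel = 8.93 N/mm^2
Perpendicular = 2.54 N/mm^2


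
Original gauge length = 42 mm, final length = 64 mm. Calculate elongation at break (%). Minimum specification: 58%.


Elongation = 52.4%
Meets spec: No


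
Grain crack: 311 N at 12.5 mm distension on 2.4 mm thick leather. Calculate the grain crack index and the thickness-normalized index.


Crack index = 311 / 12.5 = 24.9 N/mm
Normalized = 24.9 / 2.4 = 10.4 N/mm per mm


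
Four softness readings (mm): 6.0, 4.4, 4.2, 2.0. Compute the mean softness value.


4.15 mm

Sum = 6.0 + 4.4 + 4.2 + 2.0
Mean = 16.6 / 4 = 4.15 mm


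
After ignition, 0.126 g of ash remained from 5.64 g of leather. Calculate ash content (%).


2.23%

Ash% = 0.126 / 5.64 x 100
Ash% = 2.23%


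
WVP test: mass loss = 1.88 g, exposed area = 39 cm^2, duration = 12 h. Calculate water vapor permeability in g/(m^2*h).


40.17 g/(m^2*h)

WVP = mass_loss / (area x time) x 10000
WVP = 1.88 / (39 x 12) x 10000
WVP = 1.88 / 468 x 10000 = 40.17 g/(m^2*h)


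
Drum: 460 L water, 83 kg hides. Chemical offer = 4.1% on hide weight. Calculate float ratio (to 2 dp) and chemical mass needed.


Float ratio = 460 / 83 = 5.54
Chemical = 83 x 4.1 / 100 = 3.403 kg


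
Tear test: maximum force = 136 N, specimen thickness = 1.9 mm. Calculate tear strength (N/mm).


71.6 N/mm

Tear strength = force / thickness
Tear = 136 / 1.9 = 71.6 N/mm


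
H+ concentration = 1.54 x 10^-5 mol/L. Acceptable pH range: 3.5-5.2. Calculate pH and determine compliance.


pH = -log10(1.54 x 10^-5) = 4.81
Range: 3.5 to 5.2
Compliant: Yes


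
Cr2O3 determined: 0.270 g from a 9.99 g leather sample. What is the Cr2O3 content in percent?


Cr2O3% = 0.270 / 9.99 x 100
Cr2O3% = 2.70%


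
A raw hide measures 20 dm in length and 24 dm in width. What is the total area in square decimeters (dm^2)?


480 dm^2


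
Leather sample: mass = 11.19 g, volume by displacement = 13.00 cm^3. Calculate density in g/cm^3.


0.861 g/cm^3


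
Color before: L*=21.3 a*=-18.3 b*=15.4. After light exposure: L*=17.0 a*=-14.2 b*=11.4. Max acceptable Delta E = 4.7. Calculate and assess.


dL = -4.3, da = 4.1, db = -4.0
dE = sqrt((-4.3)^2 + (4.1)^2 + (-4.0)^2) = 7.16
Max = 4.7
Passes: No


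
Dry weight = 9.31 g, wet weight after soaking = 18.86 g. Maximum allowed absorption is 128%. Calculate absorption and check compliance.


Absorption = 102.6%
Compliant: Yes

WA = (18.86 - 9.31) / 9.31 x 100 = 102.6%
Maximum allowed: 128%
Compliant: Yes


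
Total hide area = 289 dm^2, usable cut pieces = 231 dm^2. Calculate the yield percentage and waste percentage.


Yield = 231 / 289 x 100 = 79.9%
Waste = 289 - 231 = 58 dm^2
Waste% = 100 - 79.9 = 20.1%


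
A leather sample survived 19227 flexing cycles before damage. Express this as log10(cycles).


log10(19227) = 4.28


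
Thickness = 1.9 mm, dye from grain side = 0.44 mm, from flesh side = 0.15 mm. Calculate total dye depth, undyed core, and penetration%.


Total dyed = 0.59 mm
Undyed core = 1.31 mm
Penetration = 31.1%


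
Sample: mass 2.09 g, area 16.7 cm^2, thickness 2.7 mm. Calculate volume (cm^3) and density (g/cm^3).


Volume = 4.509 cm^3
Density = 0.464 g/cm^3

Thickness in cm = 2.7 / 10 = 0.27 cm
Volume = 16.7 x 0.27 = 4.509 cm^3
Density = 2.09 / 4.509 = 0.464 g/cm^3


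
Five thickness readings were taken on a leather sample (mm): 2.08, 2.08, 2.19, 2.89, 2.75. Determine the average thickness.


Sum = 2.08 + 2.08 + 2.19 + 2.89 + 2.75 = 11.99
Average = 11.99 / 5 = 2.40 mm


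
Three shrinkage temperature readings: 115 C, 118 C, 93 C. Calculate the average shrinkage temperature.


Average = (115 + 118 + 93) / 3
Average = 326 / 3 = 108.7 C


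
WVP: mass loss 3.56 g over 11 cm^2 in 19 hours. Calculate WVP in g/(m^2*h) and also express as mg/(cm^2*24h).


WVP = 170.33 g/(m^2*h)
Daily rate = 408.80 mg/(cm^2*24h)

WVP = 3.56 / (11 x 19) x 10000 = 170.33 g/(m^2*h)
Mass loss in mg = 3.56 x 1000 = 3560 mg
Per cm^2 per 24h in mg: 3560 x 24 / (11 x 19) = 85440 / 209 = 408.80 mg/(cm^2*24h)


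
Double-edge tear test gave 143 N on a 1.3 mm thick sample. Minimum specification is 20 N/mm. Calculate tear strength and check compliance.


Tear strength = 143 / 1.3 = 110.0 N/mm
Required minimum = 20 N/mm
Compliant: Yes


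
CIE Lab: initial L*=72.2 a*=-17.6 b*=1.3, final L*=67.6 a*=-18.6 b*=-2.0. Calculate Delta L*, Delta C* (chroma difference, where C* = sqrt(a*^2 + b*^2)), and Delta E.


Delta L* = -4.6
Delta C* = 1.06
Delta E = 5.75

Delta L* = 67.6 - 72.2 = -4.6
C1* = sqrt((-17.6)^2 + (1.3)^2) = 17.648
C2* = sqrt((-18.6)^2 + (-2.0)^2) = 18.707
Delta C* = 18.707 - 17.648 = 1.06
Delta E = sqrt((-4.6)^2 + (-1.0)^2 + (-3.3)^2) = 5.75


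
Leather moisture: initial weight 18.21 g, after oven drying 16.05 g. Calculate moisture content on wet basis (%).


Moisture = 18.21 - 16.05 = 2.16 g
MC = 2.16 / 18.21 x 100 = 11.9%


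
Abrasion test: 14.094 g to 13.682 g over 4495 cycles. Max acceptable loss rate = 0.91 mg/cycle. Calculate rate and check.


Loss = 14.094 - 13.682 = 0.412 g
Rate = 0.412 g / 4495 cycles x 1000 = 0.092 mg/cycle
Max = 0.91 mg/cycle
Passes: Yes


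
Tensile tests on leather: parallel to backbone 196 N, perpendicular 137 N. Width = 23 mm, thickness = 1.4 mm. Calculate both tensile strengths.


Area = 23 x 1.4 = 32.2 mm^2
TS (parallel) = 196 / 32.2 = 6.09 N/mm^2
TS (perpendicular) = 137 / 32.2 = 4.25 N/mm^2


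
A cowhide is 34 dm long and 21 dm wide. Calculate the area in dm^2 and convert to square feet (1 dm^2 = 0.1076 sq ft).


714 dm^2
76.83 sq ft

Area = 34 x 21 = 714 dm^2
Conversion: 714 x 0.1076 = 76.83 sq ft


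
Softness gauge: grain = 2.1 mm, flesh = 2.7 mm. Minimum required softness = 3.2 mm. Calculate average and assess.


Average softness = 2.40 mm
Meets requirement: No

Average = (2.1 + 2.7) / 2 = 2.40 mm
Minimum = 3.2 mm
Meets requirement: No


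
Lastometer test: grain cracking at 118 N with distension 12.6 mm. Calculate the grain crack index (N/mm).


Grain crack index = force / distension
Index = 118 / 12.6 = 9.4 N/mm


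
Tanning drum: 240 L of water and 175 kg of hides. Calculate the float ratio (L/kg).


1.4


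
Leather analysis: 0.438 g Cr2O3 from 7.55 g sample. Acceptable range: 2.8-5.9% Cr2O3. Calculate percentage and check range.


Cr2O3 = 5.80%
Within range: Yes


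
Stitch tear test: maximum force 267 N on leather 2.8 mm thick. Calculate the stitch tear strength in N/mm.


95.4 N/mm


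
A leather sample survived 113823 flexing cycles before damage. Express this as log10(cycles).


5.06


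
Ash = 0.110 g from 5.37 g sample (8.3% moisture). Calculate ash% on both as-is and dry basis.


As-is ash% = 0.110 / 5.37 x 100 = 2.05%
Dry mass = 5.37 x (100 - 8.3) / 100 = 4.92429 g
Dry-basis ash% = 0.110 / 4.92429 x 100 = 2.23%


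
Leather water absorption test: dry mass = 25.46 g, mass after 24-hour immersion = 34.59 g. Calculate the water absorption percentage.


35.9%

Water absorbed = 34.59 - 25.46 = 9.13 g
WA% = 9.13 / 25.46 x 100 = 35.9%


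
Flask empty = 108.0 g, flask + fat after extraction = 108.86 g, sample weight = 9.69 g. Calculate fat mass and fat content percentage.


Fat mass = 108.86 - 108.0 = 0.86 g
Fat% = 0.86 / 9.69 x 100 = 8.9%


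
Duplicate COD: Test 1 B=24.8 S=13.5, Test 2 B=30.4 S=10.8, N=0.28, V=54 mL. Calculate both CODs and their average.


COD1 = (24.8 - 13.5) x 0.28 x 8000 / 54 = 468.7 mg/L
COD2 = (30.4 - 10.8) x 0.28 x 8000 / 54 = 813.0 mg/L
Average = (468.7 + 813.0) / 2 = 640.9 mg/L


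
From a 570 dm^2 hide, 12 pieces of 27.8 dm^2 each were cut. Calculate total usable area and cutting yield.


Usable area = 333.6 dm^2
Yield = 58.5%

Total usable = 12 x 27.8 = 333.6 dm^2
Yield = 333.6 / 570 x 100 = 58.5%


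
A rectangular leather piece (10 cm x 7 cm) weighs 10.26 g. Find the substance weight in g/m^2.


Area = 10 x 7 = 70 cm^2
SW = 10.26 / 70 x 10000 = 1465.7 g/m^2


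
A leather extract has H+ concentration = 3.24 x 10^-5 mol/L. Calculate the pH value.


pH = 4.49

pH = -log10[H+]
pH = -log10(3.24 x 10^-5) = 4.49


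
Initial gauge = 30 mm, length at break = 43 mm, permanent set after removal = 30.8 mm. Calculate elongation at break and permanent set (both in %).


Elongation at break = 43.3%
Permanent set = 2.7%


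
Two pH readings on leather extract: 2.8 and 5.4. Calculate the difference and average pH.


Difference = |2.8 - 5.4| = 2.6
Average = (2.8 + 5.4) / 2 = 4.10


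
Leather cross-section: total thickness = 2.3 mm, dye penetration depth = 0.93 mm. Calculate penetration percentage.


40.4%

Penetration% = 0.93 / 2.3 x 100
Penetration = 40.4%


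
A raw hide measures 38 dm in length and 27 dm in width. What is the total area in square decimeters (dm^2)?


Area = length x width
Area = 38 x 27 = 1026 dm^2


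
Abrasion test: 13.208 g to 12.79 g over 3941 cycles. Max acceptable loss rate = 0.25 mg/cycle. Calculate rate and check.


Loss = 13.208 - 12.79 = 0.418 g
Rate = 0.418 g / 3941 cycles x 1000 = 0.106 mg/cycle
Max = 0.25 mg/cycle
Passes: Yes


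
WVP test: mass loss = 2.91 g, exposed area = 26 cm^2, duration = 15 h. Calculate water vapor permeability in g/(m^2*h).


74.62 g/(m^2*h)

WVP = mass_loss / (area x time) x 10000
WVP = 2.91 / (26 x 15) x 10000
WVP = 2.91 / 390 x 10000 = 74.62 g/(m^2*h)


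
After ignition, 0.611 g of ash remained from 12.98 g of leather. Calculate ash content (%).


4.71%

Ash% = 0.611 / 12.98 x 100
Ash% = 4.71%


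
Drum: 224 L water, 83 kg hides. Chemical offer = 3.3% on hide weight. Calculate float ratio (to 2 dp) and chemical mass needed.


Float ratio = 2.70
Chemical needed = 2.739 kg

Float ratio = 224 / 83 = 2.70
Chemical = 83 x 3.3 / 100 = 2.739 kg


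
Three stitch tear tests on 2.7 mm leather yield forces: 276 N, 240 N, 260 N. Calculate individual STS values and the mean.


STS1 = 102.2 N/mm
STS2 = 88.9 N/mm
STS3 = 96.3 N/mm
Mean = 95.8 N/mm


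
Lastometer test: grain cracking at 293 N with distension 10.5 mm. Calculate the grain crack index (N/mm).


27.9 N/mm

Grain crack index = force / distension
Index = 293 / 10.5 = 27.9 N/mm


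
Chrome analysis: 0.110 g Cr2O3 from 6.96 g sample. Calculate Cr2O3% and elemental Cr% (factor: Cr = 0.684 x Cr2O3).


Cr2O3% = 0.110 / 6.96 x 100 = 1.58%
Cr% = 1.58 x 0.684 = 1.08%


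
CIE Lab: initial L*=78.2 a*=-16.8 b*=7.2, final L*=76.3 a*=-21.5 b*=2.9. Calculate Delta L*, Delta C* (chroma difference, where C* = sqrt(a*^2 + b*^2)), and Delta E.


Delta L* = 76.3 - 78.2 = -1.9
C1* = sqrt((-16.8)^2 + (7.2)^2) = 18.278
C2* = sqrt((-21.5)^2 + (2.9)^2) = 21.695
Delta C* = 21.695 - 18.278 = 3.42
Delta E = sqrt((-1.9)^2 + (-4.7)^2 + (-4.3)^2) = 6.65


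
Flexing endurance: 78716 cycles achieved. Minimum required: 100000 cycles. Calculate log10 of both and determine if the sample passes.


Achieved: log10 = 4.90
Required: log10 = 5.00
Passes: No


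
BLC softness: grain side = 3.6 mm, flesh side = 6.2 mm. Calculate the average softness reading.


4.90 mm

Average = (3.6 + 6.2) / 2
Average = 4.90 mm


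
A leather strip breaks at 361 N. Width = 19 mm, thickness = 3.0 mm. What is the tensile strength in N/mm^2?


Cross-sectional area = 19 x 3.0 = 57.0 mm^2
Tensile strength = 361 / 57.0 = 6.33 N/mm^2


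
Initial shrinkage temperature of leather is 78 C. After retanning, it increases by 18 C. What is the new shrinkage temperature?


96 C


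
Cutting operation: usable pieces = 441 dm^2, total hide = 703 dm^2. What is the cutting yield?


62.7%


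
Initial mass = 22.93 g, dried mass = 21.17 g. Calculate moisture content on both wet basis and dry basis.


Moisture lost = 22.93 - 21.17 = 1.76 g
Wet basis MC = 1.76 / 22.93 x 100 = 7.7%
Dry basis MC = 1.76 / 21.17 x 100 = 8.3%


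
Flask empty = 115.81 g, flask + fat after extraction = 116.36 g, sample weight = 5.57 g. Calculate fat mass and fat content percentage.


Fat mass = 116.36 - 115.81 = 0.55 g
Fat% = 0.55 / 5.57 x 100 = 9.9%


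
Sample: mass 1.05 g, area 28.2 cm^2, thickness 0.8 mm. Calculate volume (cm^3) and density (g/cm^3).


Thickness in cm = 0.8 / 10 = 0.08 cm
Volume = 28.2 x 0.08 = 2.256 cm^3
Density = 1.05 / 2.256 = 0.465 g/cm^3


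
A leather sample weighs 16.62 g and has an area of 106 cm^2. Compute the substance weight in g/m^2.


Substance weight = mass / area x 10000
SW = 16.62 / 106 x 10000
SW = 1567.9 g/m^2


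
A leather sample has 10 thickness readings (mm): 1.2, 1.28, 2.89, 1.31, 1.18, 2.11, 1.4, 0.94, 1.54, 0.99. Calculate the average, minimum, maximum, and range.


Sum = 14.84
Average = 14.84 / 10 = 1.48 mm
Minimum = 0.94 mm
Maximum = 2.89 mm
Range = 2.89 - 0.94 = 1.95 mm


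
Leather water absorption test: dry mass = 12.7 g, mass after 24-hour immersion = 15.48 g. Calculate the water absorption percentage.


Water absorbed = 15.48 - 12.7 = 2.78 g
WA% = 2.78 / 12.7 x 100 = 21.9%


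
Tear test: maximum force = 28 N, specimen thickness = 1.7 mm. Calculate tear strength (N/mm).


Tear strength = force / thickness
Tear = 28 / 1.7 = 16.5 N/mm


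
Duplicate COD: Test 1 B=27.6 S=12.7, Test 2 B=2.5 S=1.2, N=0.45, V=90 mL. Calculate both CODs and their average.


COD1 = 596.0 mg/L
COD2 = 52.0 mg/L
Average = 324.0 mg/L

COD1 = (27.6 - 12.7) x 0.45 x 8000 / 90 = 596.0 mg/L
COD2 = (2.5 - 1.2) x 0.45 x 8000 / 90 = 52.0 mg/L
Average = (596.0 + 52.0) / 2 = 324.0 mg/L


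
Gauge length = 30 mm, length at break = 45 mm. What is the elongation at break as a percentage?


Extension = 45 - 30 = 15 mm
Elongation = 15 / 30 x 100 = 50.0%


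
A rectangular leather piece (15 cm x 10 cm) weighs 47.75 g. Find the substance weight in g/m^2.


Area = 15 x 10 = 150 cm^2
SW = 47.75 / 150 x 10000 = 3183.3 g/m^2


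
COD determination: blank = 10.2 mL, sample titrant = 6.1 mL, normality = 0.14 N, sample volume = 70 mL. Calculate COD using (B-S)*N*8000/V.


COD = (10.2 - 6.1) x 0.14 x 8000 / 70
COD = 4.1 x 0.14 x 8000 / 70
COD = 65.6 mg/L


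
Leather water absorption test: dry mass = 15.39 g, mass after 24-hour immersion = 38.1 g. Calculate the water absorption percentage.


147.6%


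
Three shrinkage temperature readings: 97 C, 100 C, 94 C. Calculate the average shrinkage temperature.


Average = (97 + 100 + 94) / 3
Average = 291 / 3 = 97.0 C


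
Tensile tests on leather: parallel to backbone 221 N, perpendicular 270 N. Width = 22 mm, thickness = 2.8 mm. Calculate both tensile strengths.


Parallel = 3.59 N/mm^2
Perpendicular = 4.38 N/mm^2

Area = 22 x 2.8 = 61.6 mm^2
TS (parallel) = 221 / 61.6 = 3.59 N/mm^2
TS (perpendicular) = 270 / 61.6 = 4.38 N/mm^2


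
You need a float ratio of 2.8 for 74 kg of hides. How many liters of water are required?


Water = hide weight x target ratio
Water = 74 x 2.8 = 207.2 L


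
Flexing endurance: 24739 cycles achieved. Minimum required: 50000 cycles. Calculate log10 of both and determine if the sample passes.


Achieved: log10 = 4.39
Required: log10 = 4.70
Passes: No


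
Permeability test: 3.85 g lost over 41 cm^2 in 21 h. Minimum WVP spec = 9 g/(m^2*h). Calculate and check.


WVP = 44.72 g/(m^2*h)
Meets specification: Yes

WVP = 3.85 / (41 x 21) x 10000 = 44.72 g/(m^2*h)
Minimum: 9 g/(m^2*h)
Meets spec: Yes


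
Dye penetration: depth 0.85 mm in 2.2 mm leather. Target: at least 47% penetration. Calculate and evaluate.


Penetration = 0.85 / 2.2 x 100 = 38.6%
Target: 47%
Meets target: No


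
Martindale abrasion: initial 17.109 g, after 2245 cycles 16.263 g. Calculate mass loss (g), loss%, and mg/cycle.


Loss = 17.109 - 16.263 = 0.846 g
Loss% = 0.846 / 17.109 x 100 = 4.94%
Rate = 0.846 / 2245 x 1000 = 0.377 mg/cycle


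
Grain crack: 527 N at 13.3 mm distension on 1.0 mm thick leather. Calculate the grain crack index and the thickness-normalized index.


Crack index = 527 / 13.3 = 39.6 N/mm
Normalized = 39.6 / 1.0 = 39.6 N/mm per mm


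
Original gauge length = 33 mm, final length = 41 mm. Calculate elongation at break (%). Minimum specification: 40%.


Extension = 41 - 33 = 8 mm
Elongation = 8 / 33 x 100 = 24.2%
Minimum required: 40%
Meets specification: No


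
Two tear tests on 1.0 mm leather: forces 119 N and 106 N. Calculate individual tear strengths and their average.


Tear 1 = 119.0 N/mm
Tear 2 = 106.0 N/mm
Average = 112.5 N/mm


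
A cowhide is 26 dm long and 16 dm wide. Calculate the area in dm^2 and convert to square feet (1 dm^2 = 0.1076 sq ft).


Area = 26 x 16 = 416 dm^2
Conversion: 416 x 0.1076 = 44.76 sq ft


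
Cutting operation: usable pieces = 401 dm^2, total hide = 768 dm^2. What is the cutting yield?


52.2%

Yield = usable / total x 100
Yield = 401 / 768 x 100 = 52.2%


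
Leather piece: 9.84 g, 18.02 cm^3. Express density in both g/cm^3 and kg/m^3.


0.546 g/cm^3
546 kg/m^3

Density = 9.84 / 18.02 = 0.546 g/cm^3
Convert: 0.546 x 1000 = 546 kg/m^3


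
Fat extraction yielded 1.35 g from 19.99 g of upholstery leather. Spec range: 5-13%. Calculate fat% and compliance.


Fat content = 6.8%
Compliant: Yes

Fat% = 1.35 / 19.99 x 100 = 6.8%
Spec range: 5-13%
Compliant: Yes


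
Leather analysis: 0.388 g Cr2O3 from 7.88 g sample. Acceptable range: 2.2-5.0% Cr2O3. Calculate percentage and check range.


Cr2O3% = 0.388 / 7.88 x 100 = 4.92%
Acceptable range: 2.2 to 5.0%
Within range: Yes


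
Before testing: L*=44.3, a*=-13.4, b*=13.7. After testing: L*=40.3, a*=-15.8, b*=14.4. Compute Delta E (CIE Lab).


dL = 40.3 - 44.3 = -4.0
da = -15.8 - (-13.4) = -2.4
db = 14.4 - 13.7 = 0.7
dE = sqrt((-4.0)^2 + (-2.4)^2 + (0.7)^2) = 4.72


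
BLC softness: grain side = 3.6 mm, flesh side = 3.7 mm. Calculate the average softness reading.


3.65 mm


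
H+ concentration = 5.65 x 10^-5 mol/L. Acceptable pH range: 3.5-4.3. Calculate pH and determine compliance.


pH = 4.25
Compliant: Yes

pH = -log10(5.65 x 10^-5) = 4.25
Range: 3.5 to 4.3
Compliant: Yes


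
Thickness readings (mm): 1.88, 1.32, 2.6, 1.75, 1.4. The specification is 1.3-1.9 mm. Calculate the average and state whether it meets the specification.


Sum = 8.95
Average = 8.95 / 5 = 1.79 mm
Specification range: 1.3 to 1.9 mm
Within spec: Yes


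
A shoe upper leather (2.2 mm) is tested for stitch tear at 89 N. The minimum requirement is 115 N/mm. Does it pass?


STS = 89 / 2.2 = 40.5 N/mm
Minimum required: 115 N/mm
Passes: No


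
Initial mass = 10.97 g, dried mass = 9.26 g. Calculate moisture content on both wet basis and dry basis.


Moisture lost = 10.97 - 9.26 = 1.71 g
Wet basis MC = 1.71 / 10.97 x 100 = 15.6%
Dry basis MC = 1.71 / 9.26 x 100 = 18.5%


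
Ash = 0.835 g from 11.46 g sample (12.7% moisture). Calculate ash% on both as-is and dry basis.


As-is ash% = 0.835 / 11.46 x 100 = 7.29%
Dry mass = 11.46 x (100 - 12.7) / 100 = 10.00458 g
Dry-basis ash% = 0.835 / 10.00458 x 100 = 8.35%


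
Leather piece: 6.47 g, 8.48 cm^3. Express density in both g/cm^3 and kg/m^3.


0.763 g/cm^3
763 kg/m^3

Density = 6.47 / 8.48 = 0.763 g/cm^3
Convert: 0.763 x 1000 = 763 kg/m^3


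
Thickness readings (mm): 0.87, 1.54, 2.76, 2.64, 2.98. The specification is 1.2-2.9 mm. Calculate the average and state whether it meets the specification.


Average = 2.16 mm
Within specification: Yes


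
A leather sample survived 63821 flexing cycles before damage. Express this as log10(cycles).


4.80

log10(63821) = 4.80


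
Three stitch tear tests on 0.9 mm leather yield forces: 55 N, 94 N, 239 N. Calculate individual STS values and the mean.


STS1 = 55 / 0.9 = 61.1 N/mm
STS2 = 94 / 0.9 = 104.4 N/mm
STS3 = 239 / 0.9 = 265.6 N/mm
Mean = (61.1 + 104.4 + 265.6) / 3 = 143.7 N/mm


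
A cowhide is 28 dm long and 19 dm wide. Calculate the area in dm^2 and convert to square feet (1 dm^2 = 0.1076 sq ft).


532 dm^2
57.24 sq ft

Area = 28 x 19 = 532 dm^2
Conversion: 532 x 0.1076 = 57.24 sq ft


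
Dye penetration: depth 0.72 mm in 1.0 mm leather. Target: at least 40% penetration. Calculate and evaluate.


Penetration = 72.0%
Meets target: Yes

Penetration = 0.72 / 1.0 x 100 = 72.0%
Target: 40%
Meets target: Yes


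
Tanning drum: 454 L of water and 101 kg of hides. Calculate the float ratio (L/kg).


4.5


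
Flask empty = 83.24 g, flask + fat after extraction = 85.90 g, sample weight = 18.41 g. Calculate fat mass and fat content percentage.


Fat mass = 85.90 - 83.24 = 2.66 g
Fat% = 2.66 / 18.41 x 100 = 14.4%


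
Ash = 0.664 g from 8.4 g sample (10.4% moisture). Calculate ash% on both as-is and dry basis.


As-is ash% = 0.664 / 8.4 x 100 = 7.90%
Dry mass = 8.4 x (100 - 10.4) / 100 = 7.5264 g
Dry-basis ash% = 0.664 / 7.5264 x 100 = 8.82%


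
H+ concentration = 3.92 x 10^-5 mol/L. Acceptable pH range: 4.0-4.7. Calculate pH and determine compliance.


pH = -log10(3.92 x 10^-5) = 4.41
Range: 4.0 to 4.7
Compliant: Yes


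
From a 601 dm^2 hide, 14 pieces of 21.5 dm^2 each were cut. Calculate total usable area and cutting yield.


Total usable = 14 x 21.5 = 301.0 dm^2
Yield = 301.0 / 601 x 100 = 50.1%


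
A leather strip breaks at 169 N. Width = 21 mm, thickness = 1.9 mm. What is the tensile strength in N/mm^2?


4.24 N/mm^2


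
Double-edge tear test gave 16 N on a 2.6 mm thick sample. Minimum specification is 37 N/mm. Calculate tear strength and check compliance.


Tear strength = 6.2 N/mm
Compliant: No


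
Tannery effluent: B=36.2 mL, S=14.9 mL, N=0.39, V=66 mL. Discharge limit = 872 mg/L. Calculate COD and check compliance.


COD = (36.2 - 14.9) x 0.39 x 8000 / 66 = 1006.9 mg/L
Limit: 872 mg/L
Compliant: No


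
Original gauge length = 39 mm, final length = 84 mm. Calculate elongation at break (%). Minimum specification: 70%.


Elongation = 115.4%
Meets spec: Yes

Extension = 84 - 39 = 45 mm
Elongation = 45 / 39 x 100 = 115.4%
Minimum required: 70%
Meets specification: Yes
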